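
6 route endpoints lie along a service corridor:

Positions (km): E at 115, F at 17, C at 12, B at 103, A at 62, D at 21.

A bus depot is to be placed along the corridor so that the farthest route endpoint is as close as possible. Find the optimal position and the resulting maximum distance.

location 63.5, max distance 51.5

The 1-center on a line is the midpoint of the two extreme points: leftmost at 12, rightmost at 115.
Optimal location = (12 + 115)/2 = 63.5; maximum distance = (115 − 12)/2 = 51.5.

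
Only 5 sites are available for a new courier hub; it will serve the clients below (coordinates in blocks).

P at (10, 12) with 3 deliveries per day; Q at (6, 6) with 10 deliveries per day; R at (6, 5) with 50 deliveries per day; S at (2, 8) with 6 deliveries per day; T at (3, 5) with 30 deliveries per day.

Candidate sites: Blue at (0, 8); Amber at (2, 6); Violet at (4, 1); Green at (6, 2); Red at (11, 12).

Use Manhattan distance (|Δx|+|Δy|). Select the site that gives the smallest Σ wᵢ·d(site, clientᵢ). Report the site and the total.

Amber, total 404 blocks

Total weighted distance at each candidate:
  Blue (0, 8): total = 764
  Amber (2, 6): total = 404
  Violet (4, 1): total = 625
  Green (6, 2): total = 472
  Red (11, 12): total = 1241
Minimum is at Amber with total 404 blocks.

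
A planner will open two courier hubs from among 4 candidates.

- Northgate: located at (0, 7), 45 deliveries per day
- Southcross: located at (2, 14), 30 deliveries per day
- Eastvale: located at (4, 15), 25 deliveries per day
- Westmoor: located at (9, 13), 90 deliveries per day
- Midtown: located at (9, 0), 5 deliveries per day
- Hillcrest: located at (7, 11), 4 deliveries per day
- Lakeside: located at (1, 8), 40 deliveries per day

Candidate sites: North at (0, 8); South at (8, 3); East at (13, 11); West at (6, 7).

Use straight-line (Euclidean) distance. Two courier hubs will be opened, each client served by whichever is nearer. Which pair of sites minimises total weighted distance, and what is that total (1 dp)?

Evaluate every pair (each demand assigned to the nearer of the two):
  {North, East}: total = 961.3
  {North, West}: total = 1134.6
  {East, West}: total = 1379.0
  {North, South}: total = 1427.1
  {South, West}: total = 1558.0
  {South, East}: total = 1777.2
Best pair: {North, East} with total 961.3.

{North, East}, total 961.3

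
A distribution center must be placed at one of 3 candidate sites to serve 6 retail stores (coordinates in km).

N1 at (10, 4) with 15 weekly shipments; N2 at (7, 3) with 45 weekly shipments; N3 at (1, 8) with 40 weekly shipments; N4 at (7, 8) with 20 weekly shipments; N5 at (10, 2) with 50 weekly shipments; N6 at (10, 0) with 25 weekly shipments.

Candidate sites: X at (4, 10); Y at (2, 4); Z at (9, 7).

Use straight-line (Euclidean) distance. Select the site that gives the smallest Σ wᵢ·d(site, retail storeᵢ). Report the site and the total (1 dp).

Z, total 1047.6 km

Total weighted distance at each candidate:
  X (4, 10): total = 1477.9
  Y (2, 4): total = 1278.4
  Z (9, 7): total = 1047.6
Minimum is at Z with total 1047.6 km.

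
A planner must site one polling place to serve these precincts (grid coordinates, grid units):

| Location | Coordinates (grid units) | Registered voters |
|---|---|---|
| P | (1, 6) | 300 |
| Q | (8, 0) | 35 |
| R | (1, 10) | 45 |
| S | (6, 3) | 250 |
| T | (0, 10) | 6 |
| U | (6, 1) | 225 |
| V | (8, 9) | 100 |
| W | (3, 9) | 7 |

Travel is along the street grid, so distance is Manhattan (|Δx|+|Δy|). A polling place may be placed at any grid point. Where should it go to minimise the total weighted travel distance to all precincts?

Manhattan distance separates: Σwᵢ(|x−xᵢ|+|y−yᵢ|) = Σwᵢ|x−xᵢ| + Σwᵢ|y−yᵢ|, so x and y are optimised independently as 1-D weighted medians.
Total weight W = 968; half = 484.
x-coordinate, sorted with cumulative weight:
  x=0 (T, w=6) cum 6
  x=1 (P, w=300) cum 306
  x=1 (R, w=45) cum 351
  x=3 (W, w=7) cum 358
  x=6 (S, w=250) cum 608  ← median
  x=6 (U, w=225) cum 833
  x=8 (Q, w=35) cum 868
  x=8 (V, w=100) cum 968
⇒ x* = 6
y-coordinate, sorted with cumulative weight:
  y=0 (Q, w=35) cum 35
  y=1 (U, w=225) cum 260
  y=3 (S, w=250) cum 510  ← median
  y=6 (P, w=300) cum 810
  y=9 (V, w=100) cum 910
  y=9 (W, w=7) cum 917
  y=10 (R, w=45) cum 962
  y=10 (T, w=6) cum 968
⇒ y* = 3

(6, 3)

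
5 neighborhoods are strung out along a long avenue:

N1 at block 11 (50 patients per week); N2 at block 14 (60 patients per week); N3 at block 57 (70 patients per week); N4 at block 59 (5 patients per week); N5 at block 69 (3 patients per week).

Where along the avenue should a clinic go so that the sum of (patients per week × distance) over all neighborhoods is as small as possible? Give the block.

For a sum of weighted absolute distances on a line, the optimum is the weighted median (not the mean). Total weight W = 188; half-weight = 94.
Sort by position and accumulate weight:
  block 11 (N1, w=50) → cum 50
  block 14 (N2, w=60) → cum 110  ≥ 94 → median here
  block 57 (N3, w=70) → cum 180
  block 59 (N4, w=5) → cum 185
  block 69 (N5, w=3) → cum 188
Optimal location: block 14.

x = 14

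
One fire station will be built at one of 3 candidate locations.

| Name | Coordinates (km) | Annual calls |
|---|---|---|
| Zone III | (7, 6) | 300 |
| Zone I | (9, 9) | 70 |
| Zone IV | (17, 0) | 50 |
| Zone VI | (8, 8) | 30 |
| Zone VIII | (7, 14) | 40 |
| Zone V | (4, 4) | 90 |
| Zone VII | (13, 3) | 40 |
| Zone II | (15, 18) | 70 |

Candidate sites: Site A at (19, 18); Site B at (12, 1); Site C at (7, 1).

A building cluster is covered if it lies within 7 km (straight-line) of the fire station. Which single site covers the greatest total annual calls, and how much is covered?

Coverage radius r = 7 km; a point is covered iff (Δx)²+(Δy)² ≤ 7² = 49.
  Site A (19, 18): covers {Zone II} → 70
  Site B (12, 1): covers {Zone IV, Zone VII} → 90
  Site C (7, 1): covers {Zone III, Zone V, Zone VII} → 430
Maximum coverage at Site C: 430 annual calls.

Site C, covering 430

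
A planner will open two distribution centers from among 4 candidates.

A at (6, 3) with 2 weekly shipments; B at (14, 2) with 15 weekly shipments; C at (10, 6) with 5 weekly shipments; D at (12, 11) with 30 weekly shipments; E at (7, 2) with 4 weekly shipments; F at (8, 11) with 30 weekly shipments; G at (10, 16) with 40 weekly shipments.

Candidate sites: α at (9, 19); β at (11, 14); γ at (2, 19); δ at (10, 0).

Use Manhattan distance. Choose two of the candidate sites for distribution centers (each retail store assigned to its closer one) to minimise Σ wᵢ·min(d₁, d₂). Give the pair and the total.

{β, δ}, total 574

Evaluate every pair (each demand assigned to the nearer of the two):
  {β, δ}: total = 574
  {α, β}: total = 786
  {β, γ}: total = 786
  {α, δ}: total = 914
  {α, γ}: total = 1274
  {γ, δ}: total = 1374
Best pair: {β, δ} with total 574.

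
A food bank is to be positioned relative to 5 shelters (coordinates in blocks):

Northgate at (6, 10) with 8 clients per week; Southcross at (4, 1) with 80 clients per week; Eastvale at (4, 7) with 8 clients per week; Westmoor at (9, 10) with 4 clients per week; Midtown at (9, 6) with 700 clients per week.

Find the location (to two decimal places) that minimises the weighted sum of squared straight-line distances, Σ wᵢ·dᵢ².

The minimiser of Σwᵢ‖p−pᵢ‖² is the weighted centroid p* = (Σwᵢpᵢ)/(Σwᵢ).
Σwᵢ = 800.
Σwᵢxᵢ = 8·6 + 80·4 + 8·4 + 4·9 + 700·9 = 6736.
Σwᵢyᵢ = 8·10 + 80·1 + 8·7 + 4·10 + 700·6 = 4456.
x* = 6736/800 = 8.42, y* = 4456/800 = 5.57.

(8.42, 5.57)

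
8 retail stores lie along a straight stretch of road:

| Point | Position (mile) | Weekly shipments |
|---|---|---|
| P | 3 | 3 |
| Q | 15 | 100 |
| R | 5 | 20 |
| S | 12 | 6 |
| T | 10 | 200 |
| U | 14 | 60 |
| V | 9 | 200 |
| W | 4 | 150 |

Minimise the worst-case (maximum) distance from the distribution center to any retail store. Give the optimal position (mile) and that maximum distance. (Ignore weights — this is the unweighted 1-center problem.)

location 9, max distance 6

The 1-center on a line is the midpoint of the two extreme points: leftmost at 3, rightmost at 15.
Optimal location = (3 + 15)/2 = 9; maximum distance = (15 − 3)/2 = 6.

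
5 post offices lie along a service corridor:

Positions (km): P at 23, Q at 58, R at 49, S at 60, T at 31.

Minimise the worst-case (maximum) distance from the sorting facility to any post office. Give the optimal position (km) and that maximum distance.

The 1-center on a line is the midpoint of the two extreme points: leftmost at 23, rightmost at 60.
Optimal location = (23 + 60)/2 = 41.5; maximum distance = (60 − 23)/2 = 18.5.

location 41.5, max distance 18.5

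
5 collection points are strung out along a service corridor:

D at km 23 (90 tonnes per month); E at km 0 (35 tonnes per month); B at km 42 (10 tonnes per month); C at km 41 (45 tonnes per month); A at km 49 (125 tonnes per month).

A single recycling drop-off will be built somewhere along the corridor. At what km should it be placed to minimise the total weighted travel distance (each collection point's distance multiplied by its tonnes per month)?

x = 41

For a sum of weighted absolute distances on a line, the optimum is the weighted median (not the mean). Total weight W = 305; half-weight = 152.5.
Sort by position and accumulate weight:
  km 0 (E, w=35) → cum 35
  km 23 (D, w=90) → cum 125
  km 41 (C, w=45) → cum 170  ≥ 152.5 → median here
  km 42 (B, w=10) → cum 180
  km 49 (A, w=125) → cum 305
Optimal location: km 41.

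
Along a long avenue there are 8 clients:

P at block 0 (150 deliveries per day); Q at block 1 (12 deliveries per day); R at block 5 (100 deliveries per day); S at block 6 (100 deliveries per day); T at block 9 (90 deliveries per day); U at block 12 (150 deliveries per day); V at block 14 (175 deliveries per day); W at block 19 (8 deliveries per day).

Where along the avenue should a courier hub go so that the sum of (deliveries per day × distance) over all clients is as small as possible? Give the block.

x = 9

For a sum of weighted absolute distances on a line, the optimum is the weighted median (not the mean). Total weight W = 785; half-weight = 392.5.
Sort by position and accumulate weight:
  block 0 (P, w=150) → cum 150
  block 1 (Q, w=12) → cum 162
  block 5 (R, w=100) → cum 262
  block 6 (S, w=100) → cum 362
  block 9 (T, w=90) → cum 452  ≥ 392.5 → median here
  block 12 (U, w=150) → cum 602
  block 14 (V, w=175) → cum 777
  block 19 (W, w=8) → cum 785
Optimal location: block 9.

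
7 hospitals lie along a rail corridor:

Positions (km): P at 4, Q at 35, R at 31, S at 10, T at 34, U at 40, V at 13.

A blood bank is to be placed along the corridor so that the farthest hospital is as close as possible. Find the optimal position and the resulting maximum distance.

location 22, max distance 18

The 1-center on a line is the midpoint of the two extreme points: leftmost at 4, rightmost at 40.
Optimal location = (4 + 40)/2 = 22; maximum distance = (40 − 4)/2 = 18.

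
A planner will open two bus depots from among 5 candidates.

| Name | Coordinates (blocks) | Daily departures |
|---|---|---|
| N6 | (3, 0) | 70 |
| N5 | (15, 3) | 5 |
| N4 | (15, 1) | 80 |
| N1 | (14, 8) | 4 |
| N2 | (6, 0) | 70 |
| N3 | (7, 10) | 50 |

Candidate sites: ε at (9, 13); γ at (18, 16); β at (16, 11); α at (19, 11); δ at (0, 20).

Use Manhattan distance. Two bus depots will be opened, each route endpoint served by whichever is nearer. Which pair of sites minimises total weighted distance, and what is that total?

{ε, β}, total 3645

Evaluate every pair (each demand assigned to the nearer of the two):
  {ε, β}: total = 3645
  {ε, α}: total = 3912
  {ε, γ}: total = 4260
  {ε, δ}: total = 4260
  {β, δ}: total = 4525
  {γ, β}: total = 4595
  {β, α}: total = 4595
  {α, δ}: total = 5152
  {γ, α}: total = 5432
  {γ, δ}: total = 5848
Best pair: {ε, β} with total 3645.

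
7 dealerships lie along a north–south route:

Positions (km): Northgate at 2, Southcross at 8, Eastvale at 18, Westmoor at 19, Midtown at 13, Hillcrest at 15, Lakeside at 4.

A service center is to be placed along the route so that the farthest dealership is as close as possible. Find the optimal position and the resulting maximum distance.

The 1-center on a line is the midpoint of the two extreme points: leftmost at 2, rightmost at 19.
Optimal location = (2 + 19)/2 = 10.5; maximum distance = (19 − 2)/2 = 8.5.

location 10.5, max distance 8.5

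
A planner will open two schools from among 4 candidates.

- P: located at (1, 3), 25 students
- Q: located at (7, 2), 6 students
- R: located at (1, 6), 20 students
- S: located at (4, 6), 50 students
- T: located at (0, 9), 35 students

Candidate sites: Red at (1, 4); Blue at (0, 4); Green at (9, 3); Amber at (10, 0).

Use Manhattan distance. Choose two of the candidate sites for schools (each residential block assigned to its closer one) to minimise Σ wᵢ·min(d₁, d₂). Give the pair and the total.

{Red, Blue}, total 538

Evaluate every pair (each demand assigned to the nearer of the two):
  {Red, Blue}: total = 538
  {Red, Green}: total = 543
  {Red, Amber}: total = 555
  {Blue, Green}: total = 603
  {Blue, Amber}: total = 615
  {Green, Amber}: total = 1363
Best pair: {Red, Blue} with total 538.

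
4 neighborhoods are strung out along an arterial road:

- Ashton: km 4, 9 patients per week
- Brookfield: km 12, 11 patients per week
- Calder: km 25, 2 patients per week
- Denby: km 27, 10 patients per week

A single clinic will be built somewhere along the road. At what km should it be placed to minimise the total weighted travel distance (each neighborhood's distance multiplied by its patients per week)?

x = 12

For a sum of weighted absolute distances on a line, the optimum is the weighted median (not the mean). Total weight W = 32; half-weight = 16.
Sort by position and accumulate weight:
  km 4 (Ashton, w=9) → cum 9
  km 12 (Brookfield, w=11) → cum 20  ≥ 16 → median here
  km 25 (Calder, w=2) → cum 22
  km 27 (Denby, w=10) → cum 32
Optimal location: km 12.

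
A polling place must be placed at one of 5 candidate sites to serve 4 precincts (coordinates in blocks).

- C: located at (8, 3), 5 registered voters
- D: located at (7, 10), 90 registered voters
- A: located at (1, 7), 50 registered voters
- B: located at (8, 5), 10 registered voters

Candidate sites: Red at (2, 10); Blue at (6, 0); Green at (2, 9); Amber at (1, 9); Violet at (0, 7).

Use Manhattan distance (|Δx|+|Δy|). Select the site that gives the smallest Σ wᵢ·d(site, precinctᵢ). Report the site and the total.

Total weighted distance at each candidate:
  Red (2, 10): total = 825
  Blue (6, 0): total = 1685
  Green (2, 9): total = 850
  Amber (1, 9): total = 905
  Violet (0, 7): total = 1110
Minimum is at Red with total 825 blocks.

Red, total 825 blocks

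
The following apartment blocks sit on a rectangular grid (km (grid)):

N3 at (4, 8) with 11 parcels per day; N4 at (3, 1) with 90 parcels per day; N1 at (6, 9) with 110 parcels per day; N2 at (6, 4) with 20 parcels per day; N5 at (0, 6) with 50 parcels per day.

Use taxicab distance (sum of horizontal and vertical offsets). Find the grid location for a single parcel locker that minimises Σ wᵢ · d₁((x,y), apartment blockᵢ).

(4, 6)

Manhattan distance separates: Σwᵢ(|x−xᵢ|+|y−yᵢ|) = Σwᵢ|x−xᵢ| + Σwᵢ|y−yᵢ|, so x and y are optimised independently as 1-D weighted medians.
Total weight W = 281; half = 140.5.
x-coordinate, sorted with cumulative weight:
  x=0 (N5, w=50) cum 50
  x=3 (N4, w=90) cum 140
  x=4 (N3, w=11) cum 151  ← median
  x=6 (N1, w=110) cum 261
  x=6 (N2, w=20) cum 281
⇒ x* = 4
y-coordinate, sorted with cumulative weight:
  y=1 (N4, w=90) cum 90
  y=4 (N2, w=20) cum 110
  y=6 (N5, w=50) cum 160  ← median
  y=8 (N3, w=11) cum 171
  y=9 (N1, w=110) cum 281
⇒ y* = 6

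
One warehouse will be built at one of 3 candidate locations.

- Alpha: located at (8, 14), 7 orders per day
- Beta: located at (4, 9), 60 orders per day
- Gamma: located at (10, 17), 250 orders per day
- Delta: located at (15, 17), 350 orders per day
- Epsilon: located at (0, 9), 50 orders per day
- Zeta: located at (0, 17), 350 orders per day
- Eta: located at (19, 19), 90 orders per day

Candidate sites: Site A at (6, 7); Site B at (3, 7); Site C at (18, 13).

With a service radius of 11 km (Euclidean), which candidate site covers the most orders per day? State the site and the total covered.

Coverage radius r = 11 km; a point is covered iff (Δx)²+(Δy)² ≤ 11² = 121.
  Site A (6, 7): covers {Alpha, Beta, Gamma, Epsilon} → 367
  Site B (3, 7): covers {Alpha, Beta, Epsilon, Zeta} → 467
  Site C (18, 13): covers {Alpha, Gamma, Delta, Eta} → 697
Maximum coverage at Site C: 697 orders per day.

Site C, covering 697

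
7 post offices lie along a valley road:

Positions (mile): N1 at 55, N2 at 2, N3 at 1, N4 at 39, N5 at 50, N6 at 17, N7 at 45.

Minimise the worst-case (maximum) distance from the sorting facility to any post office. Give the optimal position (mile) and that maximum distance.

The 1-center on a line is the midpoint of the two extreme points: leftmost at 1, rightmost at 55.
Optimal location = (1 + 55)/2 = 28; maximum distance = (55 − 1)/2 = 27.

location 28, max distance 27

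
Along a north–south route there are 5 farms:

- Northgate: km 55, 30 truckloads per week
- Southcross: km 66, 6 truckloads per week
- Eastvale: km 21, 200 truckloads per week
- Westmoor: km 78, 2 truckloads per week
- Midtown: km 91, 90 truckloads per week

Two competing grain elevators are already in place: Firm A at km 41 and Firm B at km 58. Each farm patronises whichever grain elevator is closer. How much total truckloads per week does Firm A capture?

200

The indifferent point is the midpoint (41+58)/2 = 49.5; farms left of it (closer to Firm A at 41) go to Firm A, those right go to Firm B.
  Eastvale at 21 (w=200) → Firm A
  Northgate at 55 (w=30) → Firm B
  Southcross at 66 (w=6) → Firm B
  Westmoor at 78 (w=2) → Firm B
  Midtown at 91 (w=90) → Firm B
Firm A captures 200; Firm B captures 128.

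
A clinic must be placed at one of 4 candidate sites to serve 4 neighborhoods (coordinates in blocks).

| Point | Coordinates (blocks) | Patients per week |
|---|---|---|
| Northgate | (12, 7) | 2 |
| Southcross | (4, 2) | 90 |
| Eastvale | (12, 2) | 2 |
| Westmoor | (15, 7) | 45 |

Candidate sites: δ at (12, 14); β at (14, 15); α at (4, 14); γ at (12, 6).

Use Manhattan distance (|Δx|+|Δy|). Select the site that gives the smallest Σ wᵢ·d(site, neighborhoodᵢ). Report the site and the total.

γ, total 1270 blocks

Total weighted distance at each candidate:
  δ (12, 14): total = 2288
  β (14, 15): total = 2525
  α (4, 14): total = 1960
  γ (12, 6): total = 1270
Minimum is at γ with total 1270 blocks.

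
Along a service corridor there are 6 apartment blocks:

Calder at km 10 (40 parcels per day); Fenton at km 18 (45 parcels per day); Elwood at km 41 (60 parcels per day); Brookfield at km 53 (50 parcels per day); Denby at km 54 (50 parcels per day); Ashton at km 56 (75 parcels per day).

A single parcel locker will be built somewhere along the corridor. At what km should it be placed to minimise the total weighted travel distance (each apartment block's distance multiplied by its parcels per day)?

x = 53

For a sum of weighted absolute distances on a line, the optimum is the weighted median (not the mean). Total weight W = 320; half-weight = 160.
Sort by position and accumulate weight:
  km 10 (Calder, w=40) → cum 40
  km 18 (Fenton, w=45) → cum 85
  km 41 (Elwood, w=60) → cum 145
  km 53 (Brookfield, w=50) → cum 195  ≥ 160 → median here
  km 54 (Denby, w=50) → cum 245
  km 56 (Ashton, w=75) → cum 320
Optimal location: km 53.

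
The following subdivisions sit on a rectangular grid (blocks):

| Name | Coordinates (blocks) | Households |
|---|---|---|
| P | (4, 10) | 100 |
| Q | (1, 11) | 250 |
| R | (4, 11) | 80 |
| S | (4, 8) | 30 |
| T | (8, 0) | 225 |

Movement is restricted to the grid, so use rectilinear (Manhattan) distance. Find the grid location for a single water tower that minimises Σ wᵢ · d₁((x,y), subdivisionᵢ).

Manhattan distance separates: Σwᵢ(|x−xᵢ|+|y−yᵢ|) = Σwᵢ|x−xᵢ| + Σwᵢ|y−yᵢ|, so x and y are optimised independently as 1-D weighted medians.
Total weight W = 685; half = 342.5.
x-coordinate, sorted with cumulative weight:
  x=1 (Q, w=250) cum 250
  x=4 (P, w=100) cum 350  ← median
  x=4 (R, w=80) cum 430
  x=4 (S, w=30) cum 460
  x=8 (T, w=225) cum 685
⇒ x* = 4
y-coordinate, sorted with cumulative weight:
  y=0 (T, w=225) cum 225
  y=8 (S, w=30) cum 255
  y=10 (P, w=100) cum 355  ← median
  y=11 (Q, w=250) cum 605
  y=11 (R, w=80) cum 685
⇒ y* = 10

(4, 10)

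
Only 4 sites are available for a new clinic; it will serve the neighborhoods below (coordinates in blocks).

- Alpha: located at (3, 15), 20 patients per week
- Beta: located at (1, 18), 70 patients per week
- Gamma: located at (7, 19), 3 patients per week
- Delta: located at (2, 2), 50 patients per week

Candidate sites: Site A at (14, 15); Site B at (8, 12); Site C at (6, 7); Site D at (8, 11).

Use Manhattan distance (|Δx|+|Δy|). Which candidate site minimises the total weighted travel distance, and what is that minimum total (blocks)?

Site C, total 1829 blocks

Total weighted distance at each candidate:
  Site A (14, 15): total = 2623
  Site B (8, 12): total = 1894
  Site C (6, 7): total = 1829
  Site D (8, 11): total = 1937
Minimum is at Site C with total 1829 blocks.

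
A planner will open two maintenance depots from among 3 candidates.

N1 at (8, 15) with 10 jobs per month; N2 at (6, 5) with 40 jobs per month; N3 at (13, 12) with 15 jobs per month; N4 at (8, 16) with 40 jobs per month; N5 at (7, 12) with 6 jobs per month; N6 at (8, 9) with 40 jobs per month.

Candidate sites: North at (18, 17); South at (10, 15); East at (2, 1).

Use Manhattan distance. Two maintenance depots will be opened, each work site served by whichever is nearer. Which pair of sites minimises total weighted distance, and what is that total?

{South, East}, total 906

Evaluate every pair (each demand assigned to the nearer of the two):
  {South, East}: total = 906
  {North, South}: total = 1146
  {North, East}: total = 1686
Best pair: {South, East} with total 906.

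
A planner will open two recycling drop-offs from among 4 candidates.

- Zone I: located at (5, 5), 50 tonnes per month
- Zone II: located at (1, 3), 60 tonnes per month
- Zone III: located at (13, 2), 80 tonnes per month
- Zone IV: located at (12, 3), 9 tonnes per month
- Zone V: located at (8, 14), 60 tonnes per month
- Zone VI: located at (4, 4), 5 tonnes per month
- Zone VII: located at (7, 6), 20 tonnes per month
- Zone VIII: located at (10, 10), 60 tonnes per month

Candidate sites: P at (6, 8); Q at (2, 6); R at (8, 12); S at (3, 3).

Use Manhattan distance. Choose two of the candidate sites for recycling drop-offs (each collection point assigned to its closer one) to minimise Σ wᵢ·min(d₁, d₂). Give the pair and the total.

{R, S}, total 1791

Evaluate every pair (each demand assigned to the nearer of the two):
  {R, S}: total = 1791
  {P, S}: total = 2191
  {Q, R}: total = 2237
  {P, R}: total = 2389
  {P, Q}: total = 2499
  {Q, S}: total = 2951
Best pair: {R, S} with total 1791.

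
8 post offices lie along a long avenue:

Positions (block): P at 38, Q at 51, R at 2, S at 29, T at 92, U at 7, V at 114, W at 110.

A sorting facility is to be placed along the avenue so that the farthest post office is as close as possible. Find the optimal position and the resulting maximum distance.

location 58, max distance 56

The 1-center on a line is the midpoint of the two extreme points: leftmost at 2, rightmost at 114.
Optimal location = (2 + 114)/2 = 58; maximum distance = (114 − 2)/2 = 56.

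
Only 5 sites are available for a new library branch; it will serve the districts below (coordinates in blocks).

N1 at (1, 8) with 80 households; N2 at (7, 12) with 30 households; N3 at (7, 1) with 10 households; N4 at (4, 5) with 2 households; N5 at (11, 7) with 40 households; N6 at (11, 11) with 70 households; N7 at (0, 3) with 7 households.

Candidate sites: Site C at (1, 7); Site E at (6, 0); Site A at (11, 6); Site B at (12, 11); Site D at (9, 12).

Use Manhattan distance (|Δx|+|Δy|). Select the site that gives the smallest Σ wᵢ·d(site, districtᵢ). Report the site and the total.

Site D, total 1790 blocks

Total weighted distance at each candidate:
  Site C (1, 7): total = 1955
  Site E (6, 0): total = 3127
  Site A (11, 6): total = 1854
  Site B (12, 11): total = 1888
  Site D (9, 12): total = 1790
Minimum is at Site D with total 1790 blocks.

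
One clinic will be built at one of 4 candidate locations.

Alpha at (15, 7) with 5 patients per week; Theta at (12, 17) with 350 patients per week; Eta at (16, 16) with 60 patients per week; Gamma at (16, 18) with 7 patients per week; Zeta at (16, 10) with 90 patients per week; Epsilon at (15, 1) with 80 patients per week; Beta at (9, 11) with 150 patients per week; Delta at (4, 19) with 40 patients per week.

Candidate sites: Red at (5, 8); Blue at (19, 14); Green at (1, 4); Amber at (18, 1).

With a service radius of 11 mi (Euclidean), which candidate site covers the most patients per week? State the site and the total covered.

Blue, covering 662

Coverage radius r = 11 mi; a point is covered iff (Δx)²+(Δy)² ≤ 11² = 121.
  Red (5, 8): covers {Alpha, Beta} → 155
  Blue (19, 14): covers {Alpha, Theta, Eta, Gamma, Zeta, Beta} → 662
  Green (1, 4): covers {Beta} → 150
  Amber (18, 1): covers {Alpha, Zeta, Epsilon} → 175
Maximum coverage at Blue: 662 patients per week.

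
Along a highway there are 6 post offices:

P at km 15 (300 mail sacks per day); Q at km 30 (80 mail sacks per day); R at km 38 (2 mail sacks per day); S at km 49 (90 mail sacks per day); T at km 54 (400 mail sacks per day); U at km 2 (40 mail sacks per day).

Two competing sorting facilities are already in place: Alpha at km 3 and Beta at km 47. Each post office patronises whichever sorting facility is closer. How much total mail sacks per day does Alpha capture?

340

The indifferent point is the midpoint (3+47)/2 = 25; post offices left of it (closer to Alpha at 3) go to Alpha, those right go to Beta.
  U at 2 (w=40) → Alpha
  P at 15 (w=300) → Alpha
  Q at 30 (w=80) → Beta
  R at 38 (w=2) → Beta
  S at 49 (w=90) → Beta
  T at 54 (w=400) → Beta
Alpha captures 340; Beta captures 572.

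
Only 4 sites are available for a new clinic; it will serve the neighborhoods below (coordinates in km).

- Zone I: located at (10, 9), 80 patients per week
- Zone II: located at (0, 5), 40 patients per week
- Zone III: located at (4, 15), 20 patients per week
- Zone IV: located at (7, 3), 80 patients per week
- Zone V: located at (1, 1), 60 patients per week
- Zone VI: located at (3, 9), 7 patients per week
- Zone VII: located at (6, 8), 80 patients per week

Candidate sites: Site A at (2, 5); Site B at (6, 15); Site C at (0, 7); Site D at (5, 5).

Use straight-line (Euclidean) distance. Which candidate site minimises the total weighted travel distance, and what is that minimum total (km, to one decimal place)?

Site D, total 1763.2 km

Total weighted distance at each candidate:
  Site A (2, 5): total = 2106.6
  Site B (6, 15): total = 3545.6
  Site C (0, 7): total = 2596.5
  Site D (5, 5): total = 1763.2
Minimum is at Site D with total 1763.2 km.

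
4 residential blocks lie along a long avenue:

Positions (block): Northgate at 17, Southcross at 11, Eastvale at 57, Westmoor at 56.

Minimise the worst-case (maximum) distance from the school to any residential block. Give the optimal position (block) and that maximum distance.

The 1-center on a line is the midpoint of the two extreme points: leftmost at 11, rightmost at 57.
Optimal location = (11 + 57)/2 = 34; maximum distance = (57 − 11)/2 = 23.

location 34, max distance 23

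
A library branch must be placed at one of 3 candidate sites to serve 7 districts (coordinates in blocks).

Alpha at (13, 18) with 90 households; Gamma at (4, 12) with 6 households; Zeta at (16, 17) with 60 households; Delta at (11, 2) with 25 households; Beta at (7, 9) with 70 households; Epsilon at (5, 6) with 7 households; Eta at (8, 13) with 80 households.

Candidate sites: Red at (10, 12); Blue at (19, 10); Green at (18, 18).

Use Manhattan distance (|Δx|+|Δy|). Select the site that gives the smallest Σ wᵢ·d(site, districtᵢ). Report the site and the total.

Total weighted distance at each candidate:
  Red (10, 12): total = 2518
  Blue (19, 10): total = 4518
  Green (18, 18): total = 4100
Minimum is at Red with total 2518 blocks.

Red, total 2518 blocks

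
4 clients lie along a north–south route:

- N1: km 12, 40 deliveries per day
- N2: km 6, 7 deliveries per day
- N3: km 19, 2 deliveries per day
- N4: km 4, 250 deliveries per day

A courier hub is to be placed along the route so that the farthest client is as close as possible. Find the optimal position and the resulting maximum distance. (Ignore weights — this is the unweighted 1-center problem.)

location 11.5, max distance 7.5

The 1-center on a line is the midpoint of the two extreme points: leftmost at 4, rightmost at 19.
Optimal location = (4 + 19)/2 = 11.5; maximum distance = (19 − 4)/2 = 7.5.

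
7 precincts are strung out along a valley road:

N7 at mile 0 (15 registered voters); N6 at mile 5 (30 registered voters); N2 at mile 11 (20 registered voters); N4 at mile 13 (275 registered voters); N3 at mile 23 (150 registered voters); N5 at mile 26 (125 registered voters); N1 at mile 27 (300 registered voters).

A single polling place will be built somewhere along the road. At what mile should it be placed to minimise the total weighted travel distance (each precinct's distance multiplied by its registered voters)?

x = 23

For a sum of weighted absolute distances on a line, the optimum is the weighted median (not the mean). Total weight W = 915; half-weight = 457.5.
Sort by position and accumulate weight:
  mile 0 (N7, w=15) → cum 15
  mile 5 (N6, w=30) → cum 45
  mile 11 (N2, w=20) → cum 65
  mile 13 (N4, w=275) → cum 340
  mile 23 (N3, w=150) → cum 490  ≥ 457.5 → median here
  mile 26 (N5, w=125) → cum 615
  mile 27 (N1, w=300) → cum 915
Optimal location: mile 23.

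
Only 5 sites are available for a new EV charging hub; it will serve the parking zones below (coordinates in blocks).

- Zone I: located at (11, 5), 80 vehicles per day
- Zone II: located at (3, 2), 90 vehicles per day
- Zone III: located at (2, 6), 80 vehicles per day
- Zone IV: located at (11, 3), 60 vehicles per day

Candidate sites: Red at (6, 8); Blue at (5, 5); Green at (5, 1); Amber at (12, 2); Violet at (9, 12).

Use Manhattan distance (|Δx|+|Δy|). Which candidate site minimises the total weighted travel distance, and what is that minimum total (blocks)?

Total weighted distance at each candidate:
  Red (6, 8): total = 2530
  Blue (5, 5): total = 1730
  Green (5, 1): total = 2190
  Amber (12, 2): total = 2370
  Violet (9, 12): total = 3860
Minimum is at Blue with total 1730 blocks.

Blue, total 1730 blocks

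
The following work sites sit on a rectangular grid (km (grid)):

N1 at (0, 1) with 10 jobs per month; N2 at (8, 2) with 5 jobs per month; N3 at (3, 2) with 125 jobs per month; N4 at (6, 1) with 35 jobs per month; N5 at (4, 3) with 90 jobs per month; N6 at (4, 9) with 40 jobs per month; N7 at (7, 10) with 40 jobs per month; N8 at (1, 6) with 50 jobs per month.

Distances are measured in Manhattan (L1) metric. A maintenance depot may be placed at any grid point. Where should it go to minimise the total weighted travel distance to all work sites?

Manhattan distance separates: Σwᵢ(|x−xᵢ|+|y−yᵢ|) = Σwᵢ|x−xᵢ| + Σwᵢ|y−yᵢ|, so x and y are optimised independently as 1-D weighted medians.
Total weight W = 395; half = 197.5.
x-coordinate, sorted with cumulative weight:
  x=0 (N1, w=10) cum 10
  x=1 (N8, w=50) cum 60
  x=3 (N3, w=125) cum 185
  x=4 (N5, w=90) cum 275  ← median
  x=4 (N6, w=40) cum 315
  x=6 (N4, w=35) cum 350
  x=7 (N7, w=40) cum 390
  x=8 (N2, w=5) cum 395
⇒ x* = 4
y-coordinate, sorted with cumulative weight:
  y=1 (N1, w=10) cum 10
  y=1 (N4, w=35) cum 45
  y=2 (N2, w=5) cum 50
  y=2 (N3, w=125) cum 175
  y=3 (N5, w=90) cum 265  ← median
  y=6 (N8, w=50) cum 315
  y=9 (N6, w=40) cum 355
  y=10 (N7, w=40) cum 395
⇒ y* = 3

(4, 3)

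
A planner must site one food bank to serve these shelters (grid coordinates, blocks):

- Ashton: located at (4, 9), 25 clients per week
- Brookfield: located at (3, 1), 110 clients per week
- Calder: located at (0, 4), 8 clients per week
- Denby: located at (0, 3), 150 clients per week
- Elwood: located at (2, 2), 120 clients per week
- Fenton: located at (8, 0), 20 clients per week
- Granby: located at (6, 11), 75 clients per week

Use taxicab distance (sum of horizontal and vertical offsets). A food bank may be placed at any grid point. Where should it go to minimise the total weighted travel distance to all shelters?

Manhattan distance separates: Σwᵢ(|x−xᵢ|+|y−yᵢ|) = Σwᵢ|x−xᵢ| + Σwᵢ|y−yᵢ|, so x and y are optimised independently as 1-D weighted medians.
Total weight W = 508; half = 254.
x-coordinate, sorted with cumulative weight:
  x=0 (Calder, w=8) cum 8
  x=0 (Denby, w=150) cum 158
  x=2 (Elwood, w=120) cum 278  ← median
  x=3 (Brookfield, w=110) cum 388
  x=4 (Ashton, w=25) cum 413
  x=6 (Granby, w=75) cum 488
  x=8 (Fenton, w=20) cum 508
⇒ x* = 2
y-coordinate, sorted with cumulative weight:
  y=0 (Fenton, w=20) cum 20
  y=1 (Brookfield, w=110) cum 130
  y=2 (Elwood, w=120) cum 250
  y=3 (Denby, w=150) cum 400  ← median
  y=4 (Calder, w=8) cum 408
  y=9 (Ashton, w=25) cum 433
  y=11 (Granby, w=75) cum 508
⇒ y* = 3

(2, 3)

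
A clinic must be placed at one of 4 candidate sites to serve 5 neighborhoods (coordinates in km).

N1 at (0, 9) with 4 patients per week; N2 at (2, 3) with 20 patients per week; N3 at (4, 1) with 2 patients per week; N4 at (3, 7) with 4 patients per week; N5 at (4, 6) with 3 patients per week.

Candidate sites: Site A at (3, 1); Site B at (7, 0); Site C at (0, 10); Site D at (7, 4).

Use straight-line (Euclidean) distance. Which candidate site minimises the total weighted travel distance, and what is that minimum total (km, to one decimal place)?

Site A, total 120.2 km

Total weighted distance at each candidate:
  Site A (3, 1): total = 120.2
  Site B (7, 0): total = 220.9
  Site C (0, 10): total = 203.2
  Site D (7, 4): total = 175.7
Minimum is at Site A with total 120.2 km.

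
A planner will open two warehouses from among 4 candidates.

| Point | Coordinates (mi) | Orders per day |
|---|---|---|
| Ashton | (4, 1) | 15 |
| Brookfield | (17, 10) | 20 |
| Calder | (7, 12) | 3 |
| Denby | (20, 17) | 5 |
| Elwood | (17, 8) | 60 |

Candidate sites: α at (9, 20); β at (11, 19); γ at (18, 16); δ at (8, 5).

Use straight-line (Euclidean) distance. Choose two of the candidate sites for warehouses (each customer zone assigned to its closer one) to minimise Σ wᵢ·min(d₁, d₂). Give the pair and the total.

Evaluate every pair (each demand assigned to the nearer of the two):
  {γ, δ}: total = 722.6
  {β, δ}: total = 927.3
  {β, γ}: total = 930.5
  {α, γ}: total = 936.0
  {α, δ}: total = 938.2
  {α, β}: total = 1328.1
Best pair: {γ, δ} with total 722.6.

{γ, δ}, total 722.6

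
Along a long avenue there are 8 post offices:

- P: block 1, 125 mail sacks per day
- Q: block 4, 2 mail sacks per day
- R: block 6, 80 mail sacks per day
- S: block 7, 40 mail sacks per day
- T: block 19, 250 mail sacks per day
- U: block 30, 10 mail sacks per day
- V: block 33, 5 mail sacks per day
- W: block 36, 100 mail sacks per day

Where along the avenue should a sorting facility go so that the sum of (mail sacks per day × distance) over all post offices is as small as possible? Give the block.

x = 19

For a sum of weighted absolute distances on a line, the optimum is the weighted median (not the mean). Total weight W = 612; half-weight = 306.
Sort by position and accumulate weight:
  block 1 (P, w=125) → cum 125
  block 4 (Q, w=2) → cum 127
  block 6 (R, w=80) → cum 207
  block 7 (S, w=40) → cum 247
  block 19 (T, w=250) → cum 497  ≥ 306 → median here
  block 30 (U, w=10) → cum 507
  block 33 (V, w=5) → cum 512
  block 36 (W, w=100) → cum 612
Optimal location: block 19.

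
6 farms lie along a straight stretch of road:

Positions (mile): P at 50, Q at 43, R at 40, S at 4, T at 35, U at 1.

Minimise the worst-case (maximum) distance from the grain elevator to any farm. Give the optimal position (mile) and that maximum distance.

location 25.5, max distance 24.5

The 1-center on a line is the midpoint of the two extreme points: leftmost at 1, rightmost at 50.
Optimal location = (1 + 50)/2 = 25.5; maximum distance = (50 − 1)/2 = 24.5.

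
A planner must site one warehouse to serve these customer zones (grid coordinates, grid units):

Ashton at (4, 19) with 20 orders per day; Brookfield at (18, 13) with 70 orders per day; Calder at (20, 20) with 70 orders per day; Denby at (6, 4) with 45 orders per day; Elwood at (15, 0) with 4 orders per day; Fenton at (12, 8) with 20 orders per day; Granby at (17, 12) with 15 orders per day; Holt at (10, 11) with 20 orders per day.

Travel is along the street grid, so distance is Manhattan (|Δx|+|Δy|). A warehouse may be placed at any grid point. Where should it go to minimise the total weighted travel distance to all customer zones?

(18, 13)

Manhattan distance separates: Σwᵢ(|x−xᵢ|+|y−yᵢ|) = Σwᵢ|x−xᵢ| + Σwᵢ|y−yᵢ|, so x and y are optimised independently as 1-D weighted medians.
Total weight W = 264; half = 132.
x-coordinate, sorted with cumulative weight:
  x=4 (Ashton, w=20) cum 20
  x=6 (Denby, w=45) cum 65
  x=10 (Holt, w=20) cum 85
  x=12 (Fenton, w=20) cum 105
  x=15 (Elwood, w=4) cum 109
  x=17 (Granby, w=15) cum 124
  x=18 (Brookfield, w=70) cum 194  ← median
  x=20 (Calder, w=70) cum 264
⇒ x* = 18
y-coordinate, sorted with cumulative weight:
  y=0 (Elwood, w=4) cum 4
  y=4 (Denby, w=45) cum 49
  y=8 (Fenton, w=20) cum 69
  y=11 (Holt, w=20) cum 89
  y=12 (Granby, w=15) cum 104
  y=13 (Brookfield, w=70) cum 174  ← median
  y=19 (Ashton, w=20) cum 194
  y=20 (Calder, w=70) cum 264
⇒ y* = 13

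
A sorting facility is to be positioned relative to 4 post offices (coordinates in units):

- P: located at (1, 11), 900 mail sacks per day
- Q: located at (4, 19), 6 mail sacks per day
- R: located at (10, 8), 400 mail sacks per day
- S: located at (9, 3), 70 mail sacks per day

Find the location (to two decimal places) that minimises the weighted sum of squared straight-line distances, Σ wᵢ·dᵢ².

The minimiser of Σwᵢ‖p−pᵢ‖² is the weighted centroid p* = (Σwᵢpᵢ)/(Σwᵢ).
Σwᵢ = 1376.
Σwᵢxᵢ = 900·1 + 6·4 + 400·10 + 70·9 = 5554.
Σwᵢyᵢ = 900·11 + 6·19 + 400·8 + 70·3 = 13424.
x* = 5554/1376 = 4.04, y* = 13424/1376 = 9.76.

(4.04, 9.76)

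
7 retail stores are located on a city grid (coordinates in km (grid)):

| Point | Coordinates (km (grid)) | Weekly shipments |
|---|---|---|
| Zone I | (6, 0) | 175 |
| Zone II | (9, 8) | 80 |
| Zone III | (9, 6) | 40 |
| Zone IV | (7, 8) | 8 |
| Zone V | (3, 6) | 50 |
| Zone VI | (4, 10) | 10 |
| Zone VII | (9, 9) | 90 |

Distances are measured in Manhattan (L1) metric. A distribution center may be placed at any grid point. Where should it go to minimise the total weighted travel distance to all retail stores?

Manhattan distance separates: Σwᵢ(|x−xᵢ|+|y−yᵢ|) = Σwᵢ|x−xᵢ| + Σwᵢ|y−yᵢ|, so x and y are optimised independently as 1-D weighted medians.
Total weight W = 453; half = 226.5.
x-coordinate, sorted with cumulative weight:
  x=3 (Zone V, w=50) cum 50
  x=4 (Zone VI, w=10) cum 60
  x=6 (Zone I, w=175) cum 235  ← median
  x=7 (Zone IV, w=8) cum 243
  x=9 (Zone II, w=80) cum 323
  x=9 (Zone III, w=40) cum 363
  x=9 (Zone VII, w=90) cum 453
⇒ x* = 6
y-coordinate, sorted with cumulative weight:
  y=0 (Zone I, w=175) cum 175
  y=6 (Zone III, w=40) cum 215
  y=6 (Zone V, w=50) cum 265  ← median
  y=8 (Zone II, w=80) cum 345
  y=8 (Zone IV, w=8) cum 353
  y=9 (Zone VII, w=90) cum 443
  y=10 (Zone VI, w=10) cum 453
⇒ y* = 6

(6, 6)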